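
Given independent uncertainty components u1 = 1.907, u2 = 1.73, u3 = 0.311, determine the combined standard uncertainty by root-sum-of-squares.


uc = sqrt(1.907^2 + 1.73^2 + 0.311^2)
uc = sqrt(6.72627)
uc = 2.5935

2.5935


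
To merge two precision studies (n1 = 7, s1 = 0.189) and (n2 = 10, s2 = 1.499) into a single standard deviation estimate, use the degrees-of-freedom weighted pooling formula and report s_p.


s_p = sqrt(((n1-1)*s1^2 + (n2-1)*s2^2) / (n1+n2-2))
numerator = (7-1)*0.189^2 + (10-1)*1.499^2 = 0.214326 + 20.223009 = 20.437335
denominator = 7 + 10 - 2 = 15
s_p^2 = 20.437335 / 15 = 1.362489
s_p = sqrt(1.362489) = 1.1673

1.1673


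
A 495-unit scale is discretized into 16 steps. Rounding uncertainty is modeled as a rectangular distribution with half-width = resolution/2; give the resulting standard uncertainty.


resolution = range / divisions
resolution = 495 / 16 = 30.9375
u_res = resolution / (2*sqrt(3))
u_res = 30.9375 / 3.4641016
u_res = 8.9309

8.9309


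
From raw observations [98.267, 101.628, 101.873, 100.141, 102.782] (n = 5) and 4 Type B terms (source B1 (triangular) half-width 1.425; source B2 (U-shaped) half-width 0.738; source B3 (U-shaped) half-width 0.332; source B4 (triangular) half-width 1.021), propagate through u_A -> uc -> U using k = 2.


mean = (98.267 + 101.628 + 101.873 + 100.141 + 102.782) / 5 = 100.9382
s = sqrt(sum((x - mean)^2)/(n-1)) = 1.7691884
u_A = s / sqrt(n) = 1.7691884 / sqrt(5) = 0.79120511
u_B1 = 1.425 / sqrt(6) = 0.58175381
u_B2 = 0.738 / sqrt(2) = 0.5218448
u_B3 = 0.332 / sqrt(2) = 0.23475945
u_B4 = 1.021 / sqrt(6) = 0.4168215
uc = sqrt(0.79120511^2 + 0.58175381^2 + 0.5218448^2 + 0.23475945^2 + 0.4168215^2) = 1.2106268
U = k * uc = 2 * 1.2106268
U = 2.4213

2.4213


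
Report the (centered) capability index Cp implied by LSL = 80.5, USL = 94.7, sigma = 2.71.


Cp = (USL - LSL) / (6 * sigma)
= (94.7 - 80.5) / (6 * 2.71)
= 14.2000 / 16.2600
= 0.8733

0.8733


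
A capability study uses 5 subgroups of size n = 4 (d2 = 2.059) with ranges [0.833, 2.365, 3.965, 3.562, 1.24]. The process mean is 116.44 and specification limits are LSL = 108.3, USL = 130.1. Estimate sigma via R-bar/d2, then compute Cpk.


R_bar = (0.833 + 2.365 + 3.965 + 3.562 + 1.24) / 5 = 2.393
sigma = R_bar / d2 = 2.393 / 2.059 = 1.1622147
Cp = (USL - LSL)/(6*sigma) = (130.1 - 108.3)/(6*1.1622147) = 3.1262
Cpu = (130.1 - 116.44)/(3*1.1622147) = 3.9178
Cpl = (116.44 - 108.3)/(3*1.1622147) = 2.3346
Cpk = min(Cpu, Cpl) = 2.3346

2.3346


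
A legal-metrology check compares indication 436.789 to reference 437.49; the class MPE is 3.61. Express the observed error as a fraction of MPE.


e = indication - reference = 436.789 - 437.49 = -0.7010
|e| = 0.7010
ratio = |e| / MPE = 0.7010 / 3.61
ratio = 0.1942

0.1942


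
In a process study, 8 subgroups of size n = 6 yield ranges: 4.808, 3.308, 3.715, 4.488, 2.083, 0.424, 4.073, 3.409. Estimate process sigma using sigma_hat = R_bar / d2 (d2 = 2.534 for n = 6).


R_bar = (4.808 + 3.308 + 3.715 + 4.488 + 2.083 + 0.424 + 4.073 + 3.409) / 8
R_bar = 26.308 / 8 = 3.2885
sigma_hat = R_bar / d2 = 3.2885 / 2.534 = 1.2978

1.2978


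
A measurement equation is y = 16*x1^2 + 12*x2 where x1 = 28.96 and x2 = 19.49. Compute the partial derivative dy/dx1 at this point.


y = 16*x1^2 + 12*x2
dy/dx1 = 2*16*x1
Evaluate at x1 = 28.96: c1 = 32 * 28.96
c1 = 926.7200

926.7200


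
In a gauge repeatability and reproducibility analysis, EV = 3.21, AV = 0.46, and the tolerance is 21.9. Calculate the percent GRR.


GRR = sqrt(EV^2 + AV^2) = sqrt(3.21^2 + 0.46^2) = 3.242792
%GRR = GRR / tol * 100 = 3.242792 / 21.9 * 100
%GRR = 14.8073

14.8073


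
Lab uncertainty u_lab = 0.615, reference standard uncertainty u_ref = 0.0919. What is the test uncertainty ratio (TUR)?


TUR = u_lab / u_ref
= 0.615 / 0.0919
= 6.6921

6.6921


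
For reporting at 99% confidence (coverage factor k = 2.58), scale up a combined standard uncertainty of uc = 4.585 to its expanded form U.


U = k * uc
U = 2.58 * 4.585
U = 11.8293

11.8293


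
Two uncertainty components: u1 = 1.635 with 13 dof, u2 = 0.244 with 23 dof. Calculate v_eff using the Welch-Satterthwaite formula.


uc = sqrt(u1^2 + u2^2) = sqrt(1.635^2 + 0.244^2) = 1.6531065
v_eff = uc^4 / (u1^4/v1 + u2^4/v2)
= 1.6531065^4 / (1.635^4/13 + 0.244^4/23)
= 7.4679832 / 0.54985656
v_eff = 13.5817

13.5817


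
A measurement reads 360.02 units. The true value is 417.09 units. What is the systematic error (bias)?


Systematic error = measured - true
= 360.02 - 417.09
= -57.0700

-57.0700


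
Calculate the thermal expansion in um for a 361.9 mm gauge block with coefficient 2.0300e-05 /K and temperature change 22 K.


dL = L * alpha * dT
= 361.9 * 2.0300e-05 * 22
= 0.1616245 mm
dL_um = 0.1616245 * 1000 = 161.6245 um

161.6245


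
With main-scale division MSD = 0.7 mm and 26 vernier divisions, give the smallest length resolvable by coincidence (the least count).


LC = MSD / n_div
= 0.7 / 26
= 0.0269

0.0269


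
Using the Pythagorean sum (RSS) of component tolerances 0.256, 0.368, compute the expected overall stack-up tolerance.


RSS = sqrt(0.256^2 + 0.368^2)
= sqrt(0.20096)
= 0.4483

0.4483


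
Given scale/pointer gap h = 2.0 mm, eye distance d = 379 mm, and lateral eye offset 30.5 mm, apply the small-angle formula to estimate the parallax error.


error = h * offset / d
= 2.0 * 30.5 / 379
= 0.1609

0.1609


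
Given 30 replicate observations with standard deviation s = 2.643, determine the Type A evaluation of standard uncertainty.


u_A = s / sqrt(n)
u_A = 2.643 / sqrt(30)
u_A = 2.643 / 5.4772256
u_A = 0.4825

0.4825


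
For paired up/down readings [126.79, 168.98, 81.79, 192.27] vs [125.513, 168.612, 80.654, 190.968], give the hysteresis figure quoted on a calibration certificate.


|126.79 - 125.513| = 1.2770
|168.98 - 168.612| = 0.3680
|81.79 - 80.654| = 1.1360
|192.27 - 190.968| = 1.3020
hysteresis = max(diffs) = 1.3020

1.3020


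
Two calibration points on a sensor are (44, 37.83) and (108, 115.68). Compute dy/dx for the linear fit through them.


slope = (y2 - y1) / (x2 - x1)
= (115.68 - 37.83) / (108 - 44)
= 77.8500 / 64
= 1.2164

1.2164


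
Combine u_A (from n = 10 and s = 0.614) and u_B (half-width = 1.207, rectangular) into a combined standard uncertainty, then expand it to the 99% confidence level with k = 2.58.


u_A = s / sqrt(n) = 0.614 / sqrt(10) = 0.19416385
u_B = half_width / sqrt(3) = 1.207 / sqrt(3) = 0.69686177
uc = sqrt(u_A^2 + u_B^2) = sqrt(0.19416385^2 + 0.69686177^2) = 0.72340578
U = k * uc = 2.58 * 0.72340578
U = 1.8664

1.8664


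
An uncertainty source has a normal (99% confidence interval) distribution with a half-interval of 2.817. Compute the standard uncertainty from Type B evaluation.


u_B = half_width / 2.576
u_B = 2.817 / 2.576
u_B = 1.0936

1.0936


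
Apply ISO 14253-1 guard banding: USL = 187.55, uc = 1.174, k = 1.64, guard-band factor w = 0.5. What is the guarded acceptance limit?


U = k * uc = 1.64 * 1.174 = 1.92536
guard band g = w * U = 0.5 * 1.92536 = 0.96268
AL = USL - g = 187.55 - 0.96268
AL = 186.5873

186.5873


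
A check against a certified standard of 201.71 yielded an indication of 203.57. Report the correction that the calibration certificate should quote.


Correction = standard - reading
= 201.71 - 203.57
= -1.8600

-1.8600


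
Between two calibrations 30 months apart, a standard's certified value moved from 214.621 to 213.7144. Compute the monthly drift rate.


rate = (v2 - v1) / months
= (213.7144 - 214.621) / 30
= -0.9066 / 30
= -0.0302

-0.0302


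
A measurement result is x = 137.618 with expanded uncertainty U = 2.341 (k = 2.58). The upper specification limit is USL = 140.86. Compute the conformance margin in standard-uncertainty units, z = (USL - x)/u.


u = U / k = 2.341 / 2.58 = 0.90736434
margin = |USL - x| = |140.86 - 137.618| = 3.242
z = margin / u = 3.242 / 0.90736434
z = 3.5730

3.5730


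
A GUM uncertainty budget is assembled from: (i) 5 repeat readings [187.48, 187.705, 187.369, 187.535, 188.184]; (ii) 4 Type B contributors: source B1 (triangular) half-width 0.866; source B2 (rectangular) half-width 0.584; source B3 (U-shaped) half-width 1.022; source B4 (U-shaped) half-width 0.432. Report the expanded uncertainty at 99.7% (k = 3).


mean = (187.48 + 187.705 + 187.369 + 187.535 + 188.184) / 5 = 187.6546
s = sqrt(sum((x - mean)^2)/(n-1)) = 0.31982855
u_A = s / sqrt(n) = 0.31982855 / sqrt(5) = 0.14303168
u_B1 = 0.866 / sqrt(6) = 0.35354302
u_B2 = 0.584 / sqrt(3) = 0.33717256
u_B3 = 1.022 / sqrt(2) = 0.72266313
u_B4 = 0.432 / sqrt(2) = 0.30547013
uc = sqrt(0.14303168^2 + 0.35354302^2 + 0.33717256^2 + 0.72266313^2 + 0.30547013^2) = 0.93524866
U = k * uc = 3 * 0.93524866
U = 2.8057

2.8057


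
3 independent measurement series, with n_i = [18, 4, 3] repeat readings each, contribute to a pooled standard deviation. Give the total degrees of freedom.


nu = sum_i (n_i - 1)
nu = ((18 - 1) + (4 - 1) + (3 - 1))
nu = 17 + 3 + 2
nu = 22

22


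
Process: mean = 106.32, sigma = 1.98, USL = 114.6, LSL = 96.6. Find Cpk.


Cpu = (USL - mean) / (3*sigma) = (114.6 - 106.32) / (3*1.98) = 1.3939
Cpl = (mean - LSL) / (3*sigma) = (106.32 - 96.6) / (3*1.98) = 1.6364
Cpk = min(Cpu, Cpl) = 1.3939

1.3939


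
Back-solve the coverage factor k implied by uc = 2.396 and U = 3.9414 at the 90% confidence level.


k = U / uc
k = 3.9414 / 2.396
k = 1.645

1.645


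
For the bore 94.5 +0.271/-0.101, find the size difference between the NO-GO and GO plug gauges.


GO = nominal - lower_tol (smallest hole = maximum material condition)
GO = 94.5 - 0.101 = 94.399
NO-GO = nominal + upper_tol (largest hole = least material condition)
NO-GO = 94.5 + 0.271 = 94.771
spread = NO-GO - GO = 94.771 - 94.399 = 0.3720

0.3720


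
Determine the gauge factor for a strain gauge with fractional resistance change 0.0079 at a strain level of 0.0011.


GF = (dR/R) / epsilon
= 0.0079 / 0.0011
= 7.1818

7.1818


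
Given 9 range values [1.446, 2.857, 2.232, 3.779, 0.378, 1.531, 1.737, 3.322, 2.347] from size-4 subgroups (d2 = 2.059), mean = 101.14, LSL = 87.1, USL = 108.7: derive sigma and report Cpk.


R_bar = (1.446 + 2.857 + 2.232 + 3.779 + 0.378 + 1.531 + 1.737 + 3.322 + 2.347) / 9 = 2.181
sigma = R_bar / d2 = 2.181 / 2.059 = 1.0592521
Cp = (USL - LSL)/(6*sigma) = (108.7 - 87.1)/(6*1.0592521) = 3.3986
Cpu = (108.7 - 101.14)/(3*1.0592521) = 2.3790
Cpl = (101.14 - 87.1)/(3*1.0592521) = 4.4182
Cpk = min(Cpu, Cpl) = 2.3790

2.3790


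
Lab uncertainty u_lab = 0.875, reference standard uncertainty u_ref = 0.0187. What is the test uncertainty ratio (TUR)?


TUR = u_lab / u_ref
= 0.875 / 0.0187
= 46.7914

46.7914


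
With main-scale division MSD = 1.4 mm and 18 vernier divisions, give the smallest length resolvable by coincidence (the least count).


LC = MSD / n_div
= 1.4 / 18
= 0.0778

0.0778


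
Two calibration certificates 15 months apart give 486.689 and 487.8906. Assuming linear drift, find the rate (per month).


rate = (v2 - v1) / months
= (487.8906 - 486.689) / 15
= 1.2016 / 15
= 0.0801

0.0801


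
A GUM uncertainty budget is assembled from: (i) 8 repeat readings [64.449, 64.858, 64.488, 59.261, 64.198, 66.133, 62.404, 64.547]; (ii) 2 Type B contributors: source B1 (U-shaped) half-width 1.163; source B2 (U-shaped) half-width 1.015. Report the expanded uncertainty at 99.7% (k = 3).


mean = (64.449 + 64.858 + 64.488 + 59.261 + 64.198 + 66.133 + 62.404 + 64.547) / 8 = 63.79225
s = sqrt(sum((x - mean)^2)/(n-1)) = 2.0950304
u_A = s / sqrt(n) = 2.0950304 / sqrt(8) = 0.7407051
u_B1 = 1.163 / sqrt(2) = 0.82236519
u_B2 = 1.015 / sqrt(2) = 0.71771338
uc = sqrt(0.7407051^2 + 0.82236519^2 + 0.71771338^2) = 1.3191062
U = k * uc = 3 * 1.3191062
U = 3.9573

3.9573


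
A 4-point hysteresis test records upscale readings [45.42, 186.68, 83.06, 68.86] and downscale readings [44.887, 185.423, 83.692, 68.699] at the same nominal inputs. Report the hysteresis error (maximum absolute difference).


|45.42 - 44.887| = 0.5330
|186.68 - 185.423| = 1.2570
|83.06 - 83.692| = 0.6320
|68.86 - 68.699| = 0.1610
hysteresis = max(diffs) = 1.2570

1.2570


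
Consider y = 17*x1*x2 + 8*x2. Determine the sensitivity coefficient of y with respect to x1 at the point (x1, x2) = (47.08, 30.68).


y = 17*x1*x2 + 8*x2
dy/dx1 = 17*x2
Evaluate at x2 = 30.68: c1 = 17 * 30.68
c1 = 521.5600

521.5600


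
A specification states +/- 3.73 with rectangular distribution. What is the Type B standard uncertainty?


u_B = half_width / sqrt(3)
u_B = 3.73 / 1.7320508
u_B = 2.1535

2.1535


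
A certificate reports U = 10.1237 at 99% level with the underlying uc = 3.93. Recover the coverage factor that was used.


k = U / uc
k = 10.1237 / 3.93
k = 2.576

2.576


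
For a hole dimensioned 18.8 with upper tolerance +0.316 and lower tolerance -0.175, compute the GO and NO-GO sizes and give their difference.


GO = nominal - lower_tol (smallest hole = maximum material condition)
GO = 18.8 - 0.175 = 18.625
NO-GO = nominal + upper_tol (largest hole = least material condition)
NO-GO = 18.8 + 0.316 = 19.116
spread = NO-GO - GO = 19.116 - 18.625 = 0.4910

0.4910


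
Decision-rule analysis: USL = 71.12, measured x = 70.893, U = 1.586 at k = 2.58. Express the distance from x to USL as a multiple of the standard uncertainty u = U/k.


u = U / k = 1.586 / 2.58 = 0.61472868
margin = |USL - x| = |71.12 - 70.893| = 0.227
z = margin / u = 0.227 / 0.61472868
z = 0.3693

0.3693


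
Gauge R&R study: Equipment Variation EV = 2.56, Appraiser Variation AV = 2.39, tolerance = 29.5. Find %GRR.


GRR = sqrt(EV^2 + AV^2) = sqrt(2.56^2 + 2.39^2) = 3.5022421
%GRR = GRR / tol * 100 = 3.5022421 / 29.5 * 100
%GRR = 11.8720

11.8720


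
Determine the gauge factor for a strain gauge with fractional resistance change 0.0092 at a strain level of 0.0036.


GF = (dR/R) / epsilon
= 0.0092 / 0.0036
= 2.5556

2.5556


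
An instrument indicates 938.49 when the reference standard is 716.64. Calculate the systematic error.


Systematic error = measured - true
= 938.49 - 716.64
= 221.8500

221.8500


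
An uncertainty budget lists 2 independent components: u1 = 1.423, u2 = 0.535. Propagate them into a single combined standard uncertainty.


uc = sqrt(1.423^2 + 0.535^2)
uc = sqrt(2.311154)
uc = 1.5202

1.5202


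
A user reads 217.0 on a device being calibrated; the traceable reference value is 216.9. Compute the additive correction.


Correction = standard - reading
= 216.9 - 217.0
= -0.1000

-0.1000


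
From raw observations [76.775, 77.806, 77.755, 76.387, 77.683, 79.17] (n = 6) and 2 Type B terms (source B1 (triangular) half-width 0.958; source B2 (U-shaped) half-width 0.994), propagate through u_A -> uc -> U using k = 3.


mean = (76.775 + 77.806 + 77.755 + 76.387 + 77.683 + 79.17) / 6 = 77.596
s = sqrt(sum((x - mean)^2)/(n-1)) = 0.96851928
u_A = s / sqrt(n) = 0.96851928 / sqrt(6) = 0.39539634
u_B1 = 0.958 / sqrt(6) = 0.39110186
u_B2 = 0.994 / sqrt(2) = 0.70286414
uc = sqrt(0.39539634^2 + 0.39110186^2 + 0.70286414^2) = 0.89627949
U = k * uc = 3 * 0.89627949
U = 2.6888

2.6888


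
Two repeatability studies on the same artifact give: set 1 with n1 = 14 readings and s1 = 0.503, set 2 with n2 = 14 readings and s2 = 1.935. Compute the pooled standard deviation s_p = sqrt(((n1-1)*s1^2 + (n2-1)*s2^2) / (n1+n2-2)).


s_p = sqrt(((n1-1)*s1^2 + (n2-1)*s2^2) / (n1+n2-2))
numerator = (14-1)*0.503^2 + (14-1)*1.935^2 = 3.289117 + 48.674925 = 51.964042
denominator = 14 + 14 - 2 = 26
s_p^2 = 51.964042 / 26 = 1.998617
s_p = sqrt(1.998617) = 1.4137

1.4137


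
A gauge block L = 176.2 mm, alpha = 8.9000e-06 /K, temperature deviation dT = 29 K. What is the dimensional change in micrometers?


dL = L * alpha * dT
= 176.2 * 8.9000e-06 * 29
= 0.0454772 mm
dL_um = 0.0454772 * 1000 = 45.4772 um

45.4772


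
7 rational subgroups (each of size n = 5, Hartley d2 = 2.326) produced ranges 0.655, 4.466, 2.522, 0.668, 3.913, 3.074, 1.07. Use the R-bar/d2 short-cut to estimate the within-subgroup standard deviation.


R_bar = (0.655 + 4.466 + 2.522 + 0.668 + 3.913 + 3.074 + 1.07) / 7
R_bar = 16.368 / 7 = 2.3382857
sigma_hat = R_bar / d2 = 2.3382857 / 2.326 = 1.0053

1.0053


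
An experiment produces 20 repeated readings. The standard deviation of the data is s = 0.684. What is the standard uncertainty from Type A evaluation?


u_A = s / sqrt(n)
u_A = 0.684 / sqrt(20)
u_A = 0.684 / 4.472136
u_A = 0.1529

0.1529


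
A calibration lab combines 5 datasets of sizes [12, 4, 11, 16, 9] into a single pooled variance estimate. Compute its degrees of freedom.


nu = sum_i (n_i - 1)
nu = ((12 - 1) + (4 - 1) + (11 - 1) + (16 - 1) + (9 - 1))
nu = 11 + 3 + 10 + 15 + 8
nu = 47

47


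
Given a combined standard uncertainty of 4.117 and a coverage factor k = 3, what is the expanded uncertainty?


U = k * uc
U = 3 * 4.117
U = 12.3510

12.3510


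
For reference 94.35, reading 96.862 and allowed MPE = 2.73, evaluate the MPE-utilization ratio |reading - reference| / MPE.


e = indication - reference = 96.862 - 94.35 = 2.5120
|e| = 2.5120
ratio = |e| / MPE = 2.5120 / 2.73
ratio = 0.9201

0.9201


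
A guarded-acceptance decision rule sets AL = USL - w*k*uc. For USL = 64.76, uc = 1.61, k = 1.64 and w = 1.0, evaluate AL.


U = k * uc = 1.64 * 1.61 = 2.6404
guard band g = w * U = 1.0 * 2.6404 = 2.6404
AL = USL - g = 64.76 - 2.6404
AL = 62.1196

62.1196


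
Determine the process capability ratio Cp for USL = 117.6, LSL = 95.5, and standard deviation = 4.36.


Cp = (USL - LSL) / (6 * sigma)
= (117.6 - 95.5) / (6 * 4.36)
= 22.1000 / 26.1600
= 0.8448

0.8448


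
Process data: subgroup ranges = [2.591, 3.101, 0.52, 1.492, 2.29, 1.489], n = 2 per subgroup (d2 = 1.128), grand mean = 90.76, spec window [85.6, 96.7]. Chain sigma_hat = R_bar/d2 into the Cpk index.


R_bar = (2.591 + 3.101 + 0.52 + 1.492 + 2.29 + 1.489) / 6 = 1.9138333
sigma = R_bar / d2 = 1.9138333 / 1.128 = 1.6966607
Cp = (USL - LSL)/(6*sigma) = (96.7 - 85.6)/(6*1.6966607) = 1.0904
Cpu = (96.7 - 90.76)/(3*1.6966607) = 1.1670
Cpl = (90.76 - 85.6)/(3*1.6966607) = 1.0138
Cpk = min(Cpu, Cpl) = 1.0138

1.0138


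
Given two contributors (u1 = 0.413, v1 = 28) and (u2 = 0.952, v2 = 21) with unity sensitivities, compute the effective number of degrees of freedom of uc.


uc = sqrt(u1^2 + u2^2) = sqrt(0.413^2 + 0.952^2) = 1.0377249
v_eff = uc^4 / (u1^4/v1 + u2^4/v2)
= 1.0377249^4 / (0.413^4/28 + 0.952^4/21)
= 1.1596554 / 0.040152728
v_eff = 28.8811

28.8811


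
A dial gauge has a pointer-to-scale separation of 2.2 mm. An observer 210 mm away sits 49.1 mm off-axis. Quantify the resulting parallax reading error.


error = h * offset / d
= 2.2 * 49.1 / 210
= 0.5144

0.5144


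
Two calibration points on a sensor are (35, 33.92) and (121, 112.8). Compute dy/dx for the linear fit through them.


slope = (y2 - y1) / (x2 - x1)
= (112.8 - 33.92) / (121 - 35)
= 78.8800 / 86
= 0.9172

0.9172


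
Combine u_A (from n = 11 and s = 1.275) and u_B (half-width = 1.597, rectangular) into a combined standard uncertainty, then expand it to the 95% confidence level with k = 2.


u_A = s / sqrt(n) = 1.275 / sqrt(11) = 0.38442696
u_B = half_width / sqrt(3) = 1.597 / sqrt(3) = 0.92202838
uc = sqrt(u_A^2 + u_B^2) = sqrt(0.38442696^2 + 0.92202838^2) = 0.99895967
U = k * uc = 2 * 0.99895967
U = 1.9979

1.9979


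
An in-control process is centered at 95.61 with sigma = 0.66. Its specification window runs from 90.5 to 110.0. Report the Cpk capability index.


Cpu = (USL - mean) / (3*sigma) = (110.0 - 95.61) / (3*0.66) = 7.2677
Cpl = (mean - LSL) / (3*sigma) = (95.61 - 90.5) / (3*0.66) = 2.5808
Cpk = min(Cpu, Cpl) = 2.5808

2.5808


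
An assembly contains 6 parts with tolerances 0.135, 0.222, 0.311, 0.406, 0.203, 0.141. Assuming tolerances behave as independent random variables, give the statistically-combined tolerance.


RSS = sqrt(0.135^2 + 0.222^2 + 0.311^2 + 0.406^2 + 0.203^2 + 0.141^2)
= sqrt(0.390156)
= 0.6246

0.6246


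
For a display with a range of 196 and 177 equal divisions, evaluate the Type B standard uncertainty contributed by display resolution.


resolution = range / divisions
resolution = 196 / 177 = 1.1073446
u_res = resolution / (2*sqrt(3))
u_res = 1.1073446 / 3.4641016
u_res = 0.3197

0.3197


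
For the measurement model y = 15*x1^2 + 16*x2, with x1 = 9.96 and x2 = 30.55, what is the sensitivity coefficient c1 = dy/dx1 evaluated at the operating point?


y = 15*x1^2 + 16*x2
dy/dx1 = 2*15*x1
Evaluate at x1 = 9.96: c1 = 30 * 9.96
c1 = 298.8000

298.8000


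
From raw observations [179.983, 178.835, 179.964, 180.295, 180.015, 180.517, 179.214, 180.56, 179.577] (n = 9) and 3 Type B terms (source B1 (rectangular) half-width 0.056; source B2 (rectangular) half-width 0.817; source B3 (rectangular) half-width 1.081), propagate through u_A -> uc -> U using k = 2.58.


mean = (179.983 + 178.835 + 179.964 + 180.295 + 180.015 + 180.517 + 179.214 + 180.56 + 179.577) / 9 = 179.8844444
s = sqrt(sum((x - mean)^2)/(n-1)) = 0.58132351
u_A = s / sqrt(n) = 0.58132351 / sqrt(9) = 0.1937745
u_B1 = 0.056 / sqrt(3) = 0.032331615
u_B2 = 0.817 / sqrt(3) = 0.47169517
u_B3 = 1.081 / sqrt(3) = 0.62411564
uc = sqrt(0.1937745^2 + 0.032331615^2 + 0.47169517^2 + 0.62411564^2) = 0.80660434
U = k * uc = 2.58 * 0.80660434
U = 2.0810

2.0810


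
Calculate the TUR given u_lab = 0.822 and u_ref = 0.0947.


TUR = u_lab / u_ref
= 0.822 / 0.0947
= 8.6800

8.6800


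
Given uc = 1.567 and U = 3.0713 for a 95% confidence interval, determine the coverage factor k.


k = U / uc
k = 3.0713 / 1.567
k = 1.96

1.96


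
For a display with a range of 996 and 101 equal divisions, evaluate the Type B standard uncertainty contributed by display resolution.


resolution = range / divisions
resolution = 996 / 101 = 9.8613861
u_res = resolution / (2*sqrt(3))
u_res = 9.8613861 / 3.4641016
u_res = 2.8467

2.8467


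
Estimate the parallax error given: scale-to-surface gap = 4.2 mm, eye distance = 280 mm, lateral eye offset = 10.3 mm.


error = h * offset / d
= 4.2 * 10.3 / 280
= 0.1545

0.1545


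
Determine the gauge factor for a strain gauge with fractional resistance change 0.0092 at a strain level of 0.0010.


GF = (dR/R) / epsilon
= 0.0092 / 0.0010
= 9.2000

9.2000


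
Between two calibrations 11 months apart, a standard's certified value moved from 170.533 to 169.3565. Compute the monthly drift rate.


rate = (v2 - v1) / months
= (169.3565 - 170.533) / 11
= -1.1765 / 11
= -0.1070

-0.1070


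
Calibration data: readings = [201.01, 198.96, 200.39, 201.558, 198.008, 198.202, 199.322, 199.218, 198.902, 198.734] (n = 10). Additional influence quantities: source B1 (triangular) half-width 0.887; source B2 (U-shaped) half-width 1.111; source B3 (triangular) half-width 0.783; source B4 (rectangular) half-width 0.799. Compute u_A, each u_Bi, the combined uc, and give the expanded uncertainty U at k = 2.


mean = (201.01 + 198.96 + 200.39 + 201.558 + 198.008 + 198.202 + 199.322 + 199.218 + 198.902 + 198.734) / 10 = 199.4304
s = sqrt(sum((x - mean)^2)/(n-1)) = 1.1793199
u_A = s / sqrt(n) = 1.1793199 / sqrt(10) = 0.3729337
u_B1 = 0.887 / sqrt(6) = 0.36211623
u_B2 = 1.111 / sqrt(2) = 0.78559563
u_B3 = 0.783 / sqrt(6) = 0.31965841
u_B4 = 0.799 / sqrt(3) = 0.46130287
uc = sqrt(0.3729337^2 + 0.36211623^2 + 0.78559563^2 + 0.31965841^2 + 0.46130287^2) = 1.0965172
U = k * uc = 2 * 1.0965172
U = 2.1930

2.1930


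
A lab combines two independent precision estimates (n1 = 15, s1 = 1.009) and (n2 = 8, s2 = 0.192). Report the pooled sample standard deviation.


s_p = sqrt(((n1-1)*s1^2 + (n2-1)*s2^2) / (n1+n2-2))
numerator = (15-1)*1.009^2 + (8-1)*0.192^2 = 14.253134 + 0.258048 = 14.511182
denominator = 15 + 8 - 2 = 21
s_p^2 = 14.511182 / 21 = 0.69100867
s_p = sqrt(0.69100867) = 0.8313

0.8313


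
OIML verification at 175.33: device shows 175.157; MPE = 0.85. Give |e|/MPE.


e = indication - reference = 175.157 - 175.33 = -0.1730
|e| = 0.1730
ratio = |e| / MPE = 0.1730 / 0.85
ratio = 0.2035

0.2035


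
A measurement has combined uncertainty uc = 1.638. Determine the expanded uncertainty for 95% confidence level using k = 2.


U = k * uc
U = 2 * 1.638
U = 3.2760

3.2760


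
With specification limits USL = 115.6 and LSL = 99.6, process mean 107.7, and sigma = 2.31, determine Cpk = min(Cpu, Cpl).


Cpu = (USL - mean) / (3*sigma) = (115.6 - 107.7) / (3*2.31) = 1.1400
Cpl = (mean - LSL) / (3*sigma) = (107.7 - 99.6) / (3*2.31) = 1.1688
Cpk = min(Cpu, Cpl) = 1.1400

1.1400


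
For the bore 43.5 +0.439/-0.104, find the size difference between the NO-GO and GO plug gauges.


GO = nominal - lower_tol (smallest hole = maximum material condition)
GO = 43.5 - 0.104 = 43.396
NO-GO = nominal + upper_tol (largest hole = least material condition)
NO-GO = 43.5 + 0.439 = 43.939
spread = NO-GO - GO = 43.939 - 43.396 = 0.5430

0.5430


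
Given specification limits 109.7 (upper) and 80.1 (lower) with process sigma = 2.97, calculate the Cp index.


Cp = (USL - LSL) / (6 * sigma)
= (109.7 - 80.1) / (6 * 2.97)
= 29.6000 / 17.8200
= 1.6611

1.6611


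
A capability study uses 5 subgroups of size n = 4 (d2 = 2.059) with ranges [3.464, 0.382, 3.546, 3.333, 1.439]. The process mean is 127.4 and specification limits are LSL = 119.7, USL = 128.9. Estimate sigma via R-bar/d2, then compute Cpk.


R_bar = (3.464 + 0.382 + 3.546 + 3.333 + 1.439) / 5 = 2.4328
sigma = R_bar / d2 = 2.4328 / 2.059 = 1.1815444
Cp = (USL - LSL)/(6*sigma) = (128.9 - 119.7)/(6*1.1815444) = 1.2977
Cpu = (128.9 - 127.4)/(3*1.1815444) = 0.4232
Cpl = (127.4 - 119.7)/(3*1.1815444) = 2.1723
Cpk = min(Cpu, Cpl) = 0.4232

0.4232


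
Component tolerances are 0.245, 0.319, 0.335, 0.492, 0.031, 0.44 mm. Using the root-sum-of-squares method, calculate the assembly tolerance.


RSS = sqrt(0.245^2 + 0.319^2 + 0.335^2 + 0.492^2 + 0.031^2 + 0.44^2)
= sqrt(0.710636)
= 0.8430

0.8430


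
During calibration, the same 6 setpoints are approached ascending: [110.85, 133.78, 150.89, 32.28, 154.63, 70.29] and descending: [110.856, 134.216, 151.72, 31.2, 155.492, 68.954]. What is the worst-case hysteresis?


|110.85 - 110.856| = 0.0060
|133.78 - 134.216| = 0.4360
|150.89 - 151.72| = 0.8300
|32.28 - 31.2| = 1.0800
|154.63 - 155.492| = 0.8620
|70.29 - 68.954| = 1.3360
hysteresis = max(diffs) = 1.3360

1.3360


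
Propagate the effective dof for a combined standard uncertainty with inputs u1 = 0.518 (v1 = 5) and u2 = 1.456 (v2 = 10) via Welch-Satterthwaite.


uc = sqrt(u1^2 + u2^2) = sqrt(0.518^2 + 1.456^2) = 1.5453996
v_eff = uc^4 / (u1^4/v1 + u2^4/v2)
= 1.5453996^4 / (0.518^4/5 + 1.456^4/10)
= 5.7037855 / 0.46381242
v_eff = 12.2976

12.2976


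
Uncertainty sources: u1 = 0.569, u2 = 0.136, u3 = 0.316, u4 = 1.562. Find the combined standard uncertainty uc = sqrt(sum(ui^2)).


uc = sqrt(0.569^2 + 0.136^2 + 0.316^2 + 1.562^2)
uc = sqrt(2.881957)
uc = 1.6976

1.6976


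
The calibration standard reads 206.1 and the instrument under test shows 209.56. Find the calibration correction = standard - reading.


Correction = standard - reading
= 206.1 - 209.56
= -3.4600

-3.4600


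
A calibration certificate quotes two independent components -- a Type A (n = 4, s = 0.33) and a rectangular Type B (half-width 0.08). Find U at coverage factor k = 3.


u_A = s / sqrt(n) = 0.33 / sqrt(4) = 0.165
u_B = half_width / sqrt(3) = 0.08 / sqrt(3) = 0.046188022
uc = sqrt(u_A^2 + u_B^2) = sqrt(0.165^2 + 0.046188022^2) = 0.17134274
U = k * uc = 3 * 0.17134274
U = 0.5140

0.5140


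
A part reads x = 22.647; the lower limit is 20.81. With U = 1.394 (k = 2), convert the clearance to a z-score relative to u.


u = U / k = 1.394 / 2 = 0.697
margin = |LSL - x| = |20.81 - 22.647| = 1.837
z = margin / u = 1.837 / 0.697
z = 2.6356

2.6356


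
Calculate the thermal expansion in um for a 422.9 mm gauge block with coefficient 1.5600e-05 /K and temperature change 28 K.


dL = L * alpha * dT
= 422.9 * 1.5600e-05 * 28
= 0.1847227 mm
dL_um = 0.1847227 * 1000 = 184.7227 um

184.7227


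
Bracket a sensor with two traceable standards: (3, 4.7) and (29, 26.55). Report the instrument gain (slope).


slope = (y2 - y1) / (x2 - x1)
= (26.55 - 4.7) / (29 - 3)
= 21.8500 / 26
= 0.8404

0.8404


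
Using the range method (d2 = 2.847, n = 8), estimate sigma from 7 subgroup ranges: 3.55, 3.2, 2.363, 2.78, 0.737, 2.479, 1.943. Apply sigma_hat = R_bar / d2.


R_bar = (3.55 + 3.2 + 2.363 + 2.78 + 0.737 + 2.479 + 1.943) / 7
R_bar = 17.052 / 7 = 2.436
sigma_hat = R_bar / d2 = 2.436 / 2.847 = 0.8556

0.8556


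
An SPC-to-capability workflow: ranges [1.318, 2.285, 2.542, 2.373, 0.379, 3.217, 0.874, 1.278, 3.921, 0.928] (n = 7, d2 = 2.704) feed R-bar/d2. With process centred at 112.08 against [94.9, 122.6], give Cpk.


R_bar = (1.318 + 2.285 + 2.542 + 2.373 + 0.379 + 3.217 + 0.874 + 1.278 + 3.921 + 0.928) / 10 = 1.9115
sigma = R_bar / d2 = 1.9115 / 2.704 = 0.70691568
Cp = (USL - LSL)/(6*sigma) = (122.6 - 94.9)/(6*0.70691568) = 6.5307
Cpu = (122.6 - 112.08)/(3*0.70691568) = 4.9605
Cpl = (112.08 - 94.9)/(3*0.70691568) = 8.1009
Cpk = min(Cpu, Cpl) = 4.9605

4.9605


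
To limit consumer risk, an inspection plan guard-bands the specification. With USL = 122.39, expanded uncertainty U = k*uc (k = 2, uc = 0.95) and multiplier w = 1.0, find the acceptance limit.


U = k * uc = 2 * 0.95 = 1.9
guard band g = w * U = 1.0 * 1.9 = 1.9
AL = USL - g = 122.39 - 1.9
AL = 120.4900

120.4900


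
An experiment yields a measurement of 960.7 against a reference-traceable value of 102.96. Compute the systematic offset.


Systematic error = measured - true
= 960.7 - 102.96
= 857.7400

857.7400


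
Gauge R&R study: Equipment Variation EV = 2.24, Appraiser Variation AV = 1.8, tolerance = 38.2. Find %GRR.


GRR = sqrt(EV^2 + AV^2) = sqrt(2.24^2 + 1.8^2) = 2.873604
%GRR = GRR / tol * 100 = 2.873604 / 38.2 * 100
%GRR = 7.5225

7.5225


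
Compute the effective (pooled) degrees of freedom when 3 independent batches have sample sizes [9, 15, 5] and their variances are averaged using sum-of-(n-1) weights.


nu = sum_i (n_i - 1)
nu = ((9 - 1) + (15 - 1) + (5 - 1))
nu = 8 + 14 + 4
nu = 26

26


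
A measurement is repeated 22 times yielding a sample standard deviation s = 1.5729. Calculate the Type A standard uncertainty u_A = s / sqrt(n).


u_A = s / sqrt(n)
u_A = 1.5729 / sqrt(22)
u_A = 1.5729 / 4.6904158
u_A = 0.3353

0.3353


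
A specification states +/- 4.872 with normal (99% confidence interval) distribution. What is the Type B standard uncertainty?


u_B = half_width / 2.576
u_B = 4.872 / 2.576
u_B = 1.8913

1.8913


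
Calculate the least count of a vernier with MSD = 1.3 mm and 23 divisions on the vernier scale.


LC = MSD / n_div
= 1.3 / 23
= 0.0565

0.0565


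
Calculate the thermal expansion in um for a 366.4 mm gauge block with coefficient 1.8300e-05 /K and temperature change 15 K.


dL = L * alpha * dT
= 366.4 * 1.8300e-05 * 15
= 0.1005768 mm
dL_um = 0.1005768 * 1000 = 100.5768 um

100.5768


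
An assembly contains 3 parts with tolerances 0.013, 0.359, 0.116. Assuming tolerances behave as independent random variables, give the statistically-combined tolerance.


RSS = sqrt(0.013^2 + 0.359^2 + 0.116^2)
= sqrt(0.142506)
= 0.3775

0.3775


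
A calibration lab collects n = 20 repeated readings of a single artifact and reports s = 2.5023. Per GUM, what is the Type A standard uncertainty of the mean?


u_A = s / sqrt(n)
u_A = 2.5023 / sqrt(20)
u_A = 2.5023 / 4.472136
u_A = 0.5595

0.5595


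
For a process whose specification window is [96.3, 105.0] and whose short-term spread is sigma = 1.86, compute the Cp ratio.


Cp = (USL - LSL) / (6 * sigma)
= (105.0 - 96.3) / (6 * 1.86)
= 8.7000 / 11.1600
= 0.7796

0.7796


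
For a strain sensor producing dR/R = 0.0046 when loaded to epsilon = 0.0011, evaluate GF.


GF = (dR/R) / epsilon
= 0.0046 / 0.0011
= 4.1818

4.1818


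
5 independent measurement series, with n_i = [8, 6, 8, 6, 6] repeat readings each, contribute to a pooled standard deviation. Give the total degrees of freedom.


nu = sum_i (n_i - 1)
nu = ((8 - 1) + (6 - 1) + (8 - 1) + (6 - 1) + (6 - 1))
nu = 7 + 5 + 7 + 5 + 5
nu = 29

29


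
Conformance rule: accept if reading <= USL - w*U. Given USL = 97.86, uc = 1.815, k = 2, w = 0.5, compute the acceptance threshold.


U = k * uc = 2 * 1.815 = 3.63
guard band g = w * U = 0.5 * 3.63 = 1.815
AL = USL - g = 97.86 - 1.815
AL = 96.0450

96.0450


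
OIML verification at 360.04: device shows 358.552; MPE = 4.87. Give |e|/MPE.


e = indication - reference = 358.552 - 360.04 = -1.4880
|e| = 1.4880
ratio = |e| / MPE = 1.4880 / 4.87
ratio = 0.3055

0.3055


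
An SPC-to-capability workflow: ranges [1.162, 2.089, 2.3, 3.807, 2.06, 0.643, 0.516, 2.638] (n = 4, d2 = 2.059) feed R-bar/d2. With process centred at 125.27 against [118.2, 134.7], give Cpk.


R_bar = (1.162 + 2.089 + 2.3 + 3.807 + 2.06 + 0.643 + 0.516 + 2.638) / 8 = 1.901875
sigma = R_bar / d2 = 1.901875 / 2.059 = 0.92368868
Cp = (USL - LSL)/(6*sigma) = (134.7 - 118.2)/(6*0.92368868) = 2.9772
Cpu = (134.7 - 125.27)/(3*0.92368868) = 3.4030
Cpl = (125.27 - 118.2)/(3*0.92368868) = 2.5514
Cpk = min(Cpu, Cpl) = 2.5514

2.5514


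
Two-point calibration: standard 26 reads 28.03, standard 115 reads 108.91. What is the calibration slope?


slope = (y2 - y1) / (x2 - x1)
= (108.91 - 28.03) / (115 - 26)
= 80.8800 / 89
= 0.9088

0.9088


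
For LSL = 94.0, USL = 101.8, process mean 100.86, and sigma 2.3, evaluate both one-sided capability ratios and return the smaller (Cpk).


Cpu = (USL - mean) / (3*sigma) = (101.8 - 100.86) / (3*2.3) = 0.1362
Cpl = (mean - LSL) / (3*sigma) = (100.86 - 94.0) / (3*2.3) = 0.9942
Cpk = min(Cpu, Cpl) = 0.1362

0.1362


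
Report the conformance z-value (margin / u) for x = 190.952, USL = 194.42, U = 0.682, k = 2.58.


u = U / k = 0.682 / 2.58 = 0.26434109
margin = |USL - x| = |194.42 - 190.952| = 3.468
z = margin / u = 3.468 / 0.26434109
z = 13.1194

13.1194


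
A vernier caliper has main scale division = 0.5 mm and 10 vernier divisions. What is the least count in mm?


LC = MSD / n_div
= 0.5 / 10
= 0.0500

0.0500


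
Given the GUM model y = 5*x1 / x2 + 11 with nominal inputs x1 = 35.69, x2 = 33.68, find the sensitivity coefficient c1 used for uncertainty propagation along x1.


y = 5*x1 / x2 + 11
dy/dx1 = 5/x2
Evaluate at x2 = 33.68: c1 = 5 / 33.68
c1 = 0.1485

0.1485


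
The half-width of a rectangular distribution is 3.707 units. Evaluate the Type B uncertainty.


u_B = half_width / sqrt(3)
u_B = 3.707 / 1.7320508
u_B = 2.1402

2.1402


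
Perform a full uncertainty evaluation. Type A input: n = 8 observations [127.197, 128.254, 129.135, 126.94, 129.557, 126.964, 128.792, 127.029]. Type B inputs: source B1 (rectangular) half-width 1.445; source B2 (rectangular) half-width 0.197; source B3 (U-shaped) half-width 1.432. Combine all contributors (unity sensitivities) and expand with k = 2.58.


mean = (127.197 + 128.254 + 129.135 + 126.94 + 129.557 + 126.964 + 128.792 + 127.029) / 8 = 127.9835
s = sqrt(sum((x - mean)^2)/(n-1)) = 1.0814423
u_A = s / sqrt(n) = 1.0814423 / sqrt(8) = 0.38234759
u_B1 = 1.445 / sqrt(3) = 0.83427114
u_B2 = 0.197 / sqrt(3) = 0.113738
u_B3 = 1.432 / sqrt(2) = 1.0125769
uc = sqrt(0.38234759^2 + 0.83427114^2 + 0.113738^2 + 1.0125769^2) = 1.3712937
U = k * uc = 2.58 * 1.3712937
U = 3.5379

3.5379


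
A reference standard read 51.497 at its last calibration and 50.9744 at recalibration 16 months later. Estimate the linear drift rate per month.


rate = (v2 - v1) / months
= (50.9744 - 51.497) / 16
= -0.5226 / 16
= -0.0327

-0.0327


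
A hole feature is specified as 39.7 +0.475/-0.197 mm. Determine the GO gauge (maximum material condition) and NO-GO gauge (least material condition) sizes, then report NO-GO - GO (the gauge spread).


GO = nominal - lower_tol (smallest hole = maximum material condition)
GO = 39.7 - 0.197 = 39.503
NO-GO = nominal + upper_tol (largest hole = least material condition)
NO-GO = 39.7 + 0.475 = 40.175
spread = NO-GO - GO = 40.175 - 39.503 = 0.6720

0.6720


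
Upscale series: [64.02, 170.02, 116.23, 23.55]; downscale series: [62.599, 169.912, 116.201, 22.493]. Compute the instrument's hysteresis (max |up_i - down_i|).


|64.02 - 62.599| = 1.4210
|170.02 - 169.912| = 0.1080
|116.23 - 116.201| = 0.0290
|23.55 - 22.493| = 1.0570
hysteresis = max(diffs) = 1.4210

1.4210


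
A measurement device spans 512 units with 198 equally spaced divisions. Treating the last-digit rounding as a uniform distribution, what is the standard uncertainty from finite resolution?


resolution = range / divisions
resolution = 512 / 198 = 2.5858586
u_res = resolution / (2*sqrt(3))
u_res = 2.5858586 / 3.4641016
u_res = 0.7465

0.7465


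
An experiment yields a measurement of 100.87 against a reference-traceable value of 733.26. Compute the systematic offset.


Systematic error = measured - true
= 100.87 - 733.26
= -632.3900

-632.3900


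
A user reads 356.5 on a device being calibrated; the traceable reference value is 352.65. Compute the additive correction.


Correction = standard - reading
= 352.65 - 356.5
= -3.8500

-3.8500


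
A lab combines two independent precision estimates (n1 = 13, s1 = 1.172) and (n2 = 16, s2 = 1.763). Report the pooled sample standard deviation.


s_p = sqrt(((n1-1)*s1^2 + (n2-1)*s2^2) / (n1+n2-2))
numerator = (13-1)*1.172^2 + (16-1)*1.763^2 = 16.483008 + 46.622535 = 63.105543
denominator = 13 + 16 - 2 = 27
s_p^2 = 63.105543 / 27 = 2.3372423
s_p = sqrt(2.3372423) = 1.5288

1.5288


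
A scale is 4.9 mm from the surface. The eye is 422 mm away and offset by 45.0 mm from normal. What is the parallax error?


error = h * offset / d
= 4.9 * 45.0 / 422
= 0.5225

0.5225


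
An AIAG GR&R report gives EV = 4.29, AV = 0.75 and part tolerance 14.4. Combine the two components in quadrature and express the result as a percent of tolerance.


GRR = sqrt(EV^2 + AV^2) = sqrt(4.29^2 + 0.75^2) = 4.355066
%GRR = GRR / tol * 100 = 4.355066 / 14.4 * 100
%GRR = 30.2435

30.2435


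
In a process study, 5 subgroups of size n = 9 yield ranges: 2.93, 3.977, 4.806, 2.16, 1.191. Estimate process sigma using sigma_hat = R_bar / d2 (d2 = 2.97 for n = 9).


R_bar = (2.93 + 3.977 + 4.806 + 2.16 + 1.191) / 5
R_bar = 15.064 / 5 = 3.0128
sigma_hat = R_bar / d2 = 3.0128 / 2.97 = 1.0144

1.0144


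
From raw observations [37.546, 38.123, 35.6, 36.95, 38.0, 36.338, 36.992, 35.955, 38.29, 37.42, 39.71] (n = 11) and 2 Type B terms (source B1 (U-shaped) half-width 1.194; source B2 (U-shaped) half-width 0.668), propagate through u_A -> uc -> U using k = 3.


mean = (37.546 + 38.123 + 35.6 + 36.95 + 38.0 + 36.338 + 36.992 + 35.955 + 38.29 + 37.42 + 39.71) / 11 = 37.35672727
s = sqrt(sum((x - mean)^2)/(n-1)) = 1.1763027
u_A = s / sqrt(n) = 1.1763027 / sqrt(11) = 0.35466861
u_B1 = 1.194 / sqrt(2) = 0.8442855
u_B2 = 0.668 / sqrt(2) = 0.47234733
uc = sqrt(0.35466861^2 + 0.8442855^2 + 0.47234733^2) = 1.0303979
U = k * uc = 3 * 1.0303979
U = 3.0912

3.0912


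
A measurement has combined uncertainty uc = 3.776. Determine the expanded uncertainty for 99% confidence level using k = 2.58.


U = k * uc
U = 2.58 * 3.776
U = 9.7421

9.7421


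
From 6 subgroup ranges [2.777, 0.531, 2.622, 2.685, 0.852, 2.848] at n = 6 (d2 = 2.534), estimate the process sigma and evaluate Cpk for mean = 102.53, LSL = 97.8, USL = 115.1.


R_bar = (2.777 + 0.531 + 2.622 + 2.685 + 0.852 + 2.848) / 6 = 2.0525
sigma = R_bar / d2 = 2.0525 / 2.534 = 0.80998421
Cp = (USL - LSL)/(6*sigma) = (115.1 - 97.8)/(6*0.80998421) = 3.5597
Cpu = (115.1 - 102.53)/(3*0.80998421) = 5.1729
Cpl = (102.53 - 97.8)/(3*0.80998421) = 1.9465
Cpk = min(Cpu, Cpl) = 1.9465

1.9465
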